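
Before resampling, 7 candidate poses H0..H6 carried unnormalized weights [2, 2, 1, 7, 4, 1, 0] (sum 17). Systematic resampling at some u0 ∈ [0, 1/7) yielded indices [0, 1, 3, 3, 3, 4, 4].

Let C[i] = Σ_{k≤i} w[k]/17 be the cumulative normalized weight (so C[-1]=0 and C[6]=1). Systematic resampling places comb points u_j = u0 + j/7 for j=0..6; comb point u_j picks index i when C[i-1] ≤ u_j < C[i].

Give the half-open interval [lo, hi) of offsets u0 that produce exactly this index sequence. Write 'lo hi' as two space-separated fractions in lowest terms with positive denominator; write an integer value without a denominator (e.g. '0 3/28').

1/119 10/119

C = [2/17, 4/17, 5/17, 12/17, 16/17, 1, 1]
j=0 picked index 0: u0 ∈ [0, 2/17)
j=1 picked index 1: u0 ∈ [-3/119, 11/119)
j=2 picked index 3: u0 ∈ [1/119, 50/119)
j=3 picked index 3: u0 ∈ [-16/119, 33/119)
j=4 picked index 3: u0 ∈ [-33/119, 16/119)
j=5 picked index 4: u0 ∈ [-1/119, 27/119)
j=6 picked index 4: u0 ∈ [-18/119, 10/119)
intersection: [1/119, 10/119)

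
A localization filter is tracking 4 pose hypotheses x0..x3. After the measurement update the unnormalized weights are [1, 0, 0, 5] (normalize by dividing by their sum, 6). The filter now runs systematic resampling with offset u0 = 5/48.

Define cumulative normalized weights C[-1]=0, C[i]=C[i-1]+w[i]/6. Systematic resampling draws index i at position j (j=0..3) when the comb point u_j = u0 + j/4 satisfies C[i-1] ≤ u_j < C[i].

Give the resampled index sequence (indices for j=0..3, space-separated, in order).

0 3 3 3

C = [1/6, 1/6, 1/6, 1]
j=0: u_0=5/48 ∈ [0, 1/6) → index 0
j=1: u_1=17/48 ∈ [1/6, 1) → index 3
j=2: u_2=29/48 ∈ [1/6, 1) → index 3
j=3: u_3=41/48 ∈ [1/6, 1) → index 3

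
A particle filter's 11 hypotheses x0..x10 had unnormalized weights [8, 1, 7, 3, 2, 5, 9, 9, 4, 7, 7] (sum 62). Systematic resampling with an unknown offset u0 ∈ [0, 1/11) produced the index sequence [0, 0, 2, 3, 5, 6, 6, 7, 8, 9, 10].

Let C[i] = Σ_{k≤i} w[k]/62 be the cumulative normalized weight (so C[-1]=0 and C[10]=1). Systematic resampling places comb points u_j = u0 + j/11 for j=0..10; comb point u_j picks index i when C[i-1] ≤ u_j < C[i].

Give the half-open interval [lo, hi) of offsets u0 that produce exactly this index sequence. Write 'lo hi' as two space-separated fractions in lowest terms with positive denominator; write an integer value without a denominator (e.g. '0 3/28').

0 13/682

C = [4/31, 9/62, 8/31, 19/62, 21/62, 13/31, 35/62, 22/31, 24/31, 55/62, 1]
j=0 picked index 0: u0 ∈ [0, 4/31)
j=1 picked index 0: u0 ∈ [-1/11, 13/341)
j=2 picked index 2: u0 ∈ [-25/682, 26/341)
j=3 picked index 3: u0 ∈ [-5/341, 23/682)
j=4 picked index 5: u0 ∈ [-17/682, 19/341)
j=5 picked index 6: u0 ∈ [-12/341, 75/682)
j=6 picked index 6: u0 ∈ [-43/341, 13/682)
j=7 picked index 7: u0 ∈ [-49/682, 25/341)
j=8 picked index 8: u0 ∈ [-6/341, 16/341)
j=9 picked index 9: u0 ∈ [-15/341, 47/682)
j=10 picked index 10: u0 ∈ [-15/682, 1/11)
intersection: [0, 13/682)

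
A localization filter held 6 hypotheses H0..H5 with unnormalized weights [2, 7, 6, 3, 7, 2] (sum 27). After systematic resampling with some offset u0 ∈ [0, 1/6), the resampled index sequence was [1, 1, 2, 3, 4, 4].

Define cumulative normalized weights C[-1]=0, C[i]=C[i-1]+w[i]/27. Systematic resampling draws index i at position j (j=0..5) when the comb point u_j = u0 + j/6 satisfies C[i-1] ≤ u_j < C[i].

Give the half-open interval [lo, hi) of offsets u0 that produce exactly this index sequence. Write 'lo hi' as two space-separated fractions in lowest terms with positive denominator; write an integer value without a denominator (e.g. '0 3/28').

C = [2/27, 1/3, 5/9, 2/3, 25/27, 1]
j=0 picked index 1: u0 ∈ [2/27, 1/3)
j=1 picked index 1: u0 ∈ [-5/54, 1/6)
j=2 picked index 2: u0 ∈ [0, 2/9)
j=3 picked index 3: u0 ∈ [1/18, 1/6)
j=4 picked index 4: u0 ∈ [0, 7/27)
j=5 picked index 4: u0 ∈ [-1/6, 5/54)
intersection: [2/27, 5/54)

2/27 5/54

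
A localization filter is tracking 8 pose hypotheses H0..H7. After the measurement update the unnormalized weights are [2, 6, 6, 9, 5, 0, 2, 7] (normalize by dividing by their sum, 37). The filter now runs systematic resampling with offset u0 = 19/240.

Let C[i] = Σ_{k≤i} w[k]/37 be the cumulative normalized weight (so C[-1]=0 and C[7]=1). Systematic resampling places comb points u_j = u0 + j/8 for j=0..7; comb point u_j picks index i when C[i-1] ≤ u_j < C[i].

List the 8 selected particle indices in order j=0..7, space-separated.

C = [2/37, 8/37, 14/37, 23/37, 28/37, 28/37, 30/37, 1]
j=0: u_0=19/240 ∈ [2/37, 8/37) → index 1
j=1: u_1=49/240 ∈ [2/37, 8/37) → index 1
j=2: u_2=79/240 ∈ [8/37, 14/37) → index 2
j=3: u_3=109/240 ∈ [14/37, 23/37) → index 3
j=4: u_4=139/240 ∈ [14/37, 23/37) → index 3
j=5: u_5=169/240 ∈ [23/37, 28/37) → index 4
j=6: u_6=199/240 ∈ [30/37, 1) → index 7
j=7: u_7=229/240 ∈ [30/37, 1) → index 7

1 1 2 3 3 4 7 7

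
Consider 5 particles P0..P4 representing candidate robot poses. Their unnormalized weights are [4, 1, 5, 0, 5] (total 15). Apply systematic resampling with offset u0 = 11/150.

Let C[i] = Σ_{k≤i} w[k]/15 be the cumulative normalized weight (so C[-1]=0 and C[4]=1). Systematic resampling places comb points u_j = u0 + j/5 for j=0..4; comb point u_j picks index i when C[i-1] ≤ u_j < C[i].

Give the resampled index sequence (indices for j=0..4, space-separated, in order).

0 1 2 4 4

C = [4/15, 1/3, 2/3, 2/3, 1]
j=0: u_0=11/150 ∈ [0, 4/15) → index 0
j=1: u_1=41/150 ∈ [4/15, 1/3) → index 1
j=2: u_2=71/150 ∈ [1/3, 2/3) → index 2
j=3: u_3=101/150 ∈ [2/3, 1) → index 4
j=4: u_4=131/150 ∈ [2/3, 1) → index 4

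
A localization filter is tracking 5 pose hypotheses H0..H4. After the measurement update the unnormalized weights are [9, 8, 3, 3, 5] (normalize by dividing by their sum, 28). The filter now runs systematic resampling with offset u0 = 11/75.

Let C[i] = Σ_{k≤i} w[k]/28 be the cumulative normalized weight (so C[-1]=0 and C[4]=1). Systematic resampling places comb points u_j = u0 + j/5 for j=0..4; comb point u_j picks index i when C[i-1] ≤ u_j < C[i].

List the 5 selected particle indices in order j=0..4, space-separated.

0 1 1 3 4

C = [9/28, 17/28, 5/7, 23/28, 1]
j=0: u_0=11/75 ∈ [0, 9/28) → index 0
j=1: u_1=26/75 ∈ [9/28, 17/28) → index 1
j=2: u_2=41/75 ∈ [9/28, 17/28) → index 1
j=3: u_3=56/75 ∈ [5/7, 23/28) → index 3
j=4: u_4=71/75 ∈ [23/28, 1) → index 4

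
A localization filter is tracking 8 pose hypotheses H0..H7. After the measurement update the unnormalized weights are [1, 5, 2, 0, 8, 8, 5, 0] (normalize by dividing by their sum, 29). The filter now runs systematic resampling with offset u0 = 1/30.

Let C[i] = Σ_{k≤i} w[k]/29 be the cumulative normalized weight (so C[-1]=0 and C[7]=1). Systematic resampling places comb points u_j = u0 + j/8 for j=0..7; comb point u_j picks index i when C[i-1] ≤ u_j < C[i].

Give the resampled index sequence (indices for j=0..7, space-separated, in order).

0 1 4 4 4 5 5 6

C = [1/29, 6/29, 8/29, 8/29, 16/29, 24/29, 1, 1]
j=0: u_0=1/30 ∈ [0, 1/29) → index 0
j=1: u_1=19/120 ∈ [1/29, 6/29) → index 1
j=2: u_2=17/60 ∈ [8/29, 16/29) → index 4
j=3: u_3=49/120 ∈ [8/29, 16/29) → index 4
j=4: u_4=8/15 ∈ [8/29, 16/29) → index 4
j=5: u_5=79/120 ∈ [16/29, 24/29) → index 5
j=6: u_6=47/60 ∈ [16/29, 24/29) → index 5
j=7: u_7=109/120 ∈ [24/29, 1) → index 6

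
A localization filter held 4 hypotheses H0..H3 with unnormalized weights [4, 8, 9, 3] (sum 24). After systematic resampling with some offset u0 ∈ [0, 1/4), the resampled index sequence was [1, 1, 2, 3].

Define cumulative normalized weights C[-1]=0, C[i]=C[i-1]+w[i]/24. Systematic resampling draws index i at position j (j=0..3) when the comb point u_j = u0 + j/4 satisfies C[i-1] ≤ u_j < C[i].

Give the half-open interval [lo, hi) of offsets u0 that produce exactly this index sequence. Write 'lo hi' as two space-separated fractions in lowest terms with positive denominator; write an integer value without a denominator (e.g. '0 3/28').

1/6 1/4

C = [1/6, 1/2, 7/8, 1]
j=0 picked index 1: u0 ∈ [1/6, 1/2)
j=1 picked index 1: u0 ∈ [-1/12, 1/4)
j=2 picked index 2: u0 ∈ [0, 3/8)
j=3 picked index 3: u0 ∈ [1/8, 1/4)
intersection: [1/6, 1/4)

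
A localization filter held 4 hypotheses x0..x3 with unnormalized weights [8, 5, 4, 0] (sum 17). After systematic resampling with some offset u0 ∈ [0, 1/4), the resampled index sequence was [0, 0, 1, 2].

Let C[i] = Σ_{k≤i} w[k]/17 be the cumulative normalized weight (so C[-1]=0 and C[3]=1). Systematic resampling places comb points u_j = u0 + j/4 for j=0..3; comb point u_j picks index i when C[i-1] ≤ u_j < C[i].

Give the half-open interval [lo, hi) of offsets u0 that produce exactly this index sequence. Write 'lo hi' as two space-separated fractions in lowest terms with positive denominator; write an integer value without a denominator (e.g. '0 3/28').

1/68 15/68

C = [8/17, 13/17, 1, 1]
j=0 picked index 0: u0 ∈ [0, 8/17)
j=1 picked index 0: u0 ∈ [-1/4, 15/68)
j=2 picked index 1: u0 ∈ [-1/34, 9/34)
j=3 picked index 2: u0 ∈ [1/68, 1/4)
intersection: [1/68, 15/68)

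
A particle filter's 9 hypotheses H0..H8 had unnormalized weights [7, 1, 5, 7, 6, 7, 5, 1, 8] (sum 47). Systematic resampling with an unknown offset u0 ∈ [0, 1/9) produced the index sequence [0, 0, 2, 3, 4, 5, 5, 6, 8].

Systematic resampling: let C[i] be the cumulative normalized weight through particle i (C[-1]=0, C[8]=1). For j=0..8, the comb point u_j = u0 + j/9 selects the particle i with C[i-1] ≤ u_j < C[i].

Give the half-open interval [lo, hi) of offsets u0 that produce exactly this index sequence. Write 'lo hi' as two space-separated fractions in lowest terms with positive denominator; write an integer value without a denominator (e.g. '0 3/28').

C = [7/47, 8/47, 13/47, 20/47, 26/47, 33/47, 38/47, 39/47, 1]
j=0 picked index 0: u0 ∈ [0, 7/47)
j=1 picked index 0: u0 ∈ [-1/9, 16/423)
j=2 picked index 2: u0 ∈ [-22/423, 23/423)
j=3 picked index 3: u0 ∈ [-8/141, 13/141)
j=4 picked index 4: u0 ∈ [-8/423, 46/423)
j=5 picked index 5: u0 ∈ [-1/423, 62/423)
j=6 picked index 5: u0 ∈ [-16/141, 5/141)
j=7 picked index 6: u0 ∈ [-32/423, 13/423)
j=8 picked index 8: u0 ∈ [-25/423, 1/9)
intersection: [0, 13/423)

0 13/423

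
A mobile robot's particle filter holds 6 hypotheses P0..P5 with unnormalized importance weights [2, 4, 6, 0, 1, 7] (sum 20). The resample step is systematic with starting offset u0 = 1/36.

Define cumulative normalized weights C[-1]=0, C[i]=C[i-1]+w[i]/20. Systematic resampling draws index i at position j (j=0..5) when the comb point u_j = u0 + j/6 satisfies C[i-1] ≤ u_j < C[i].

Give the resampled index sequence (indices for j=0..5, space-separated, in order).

C = [1/10, 3/10, 3/5, 3/5, 13/20, 1]
j=0: u_0=1/36 ∈ [0, 1/10) → index 0
j=1: u_1=7/36 ∈ [1/10, 3/10) → index 1
j=2: u_2=13/36 ∈ [3/10, 3/5) → index 2
j=3: u_3=19/36 ∈ [3/10, 3/5) → index 2
j=4: u_4=25/36 ∈ [13/20, 1) → index 5
j=5: u_5=31/36 ∈ [13/20, 1) → index 5

0 1 2 2 5 5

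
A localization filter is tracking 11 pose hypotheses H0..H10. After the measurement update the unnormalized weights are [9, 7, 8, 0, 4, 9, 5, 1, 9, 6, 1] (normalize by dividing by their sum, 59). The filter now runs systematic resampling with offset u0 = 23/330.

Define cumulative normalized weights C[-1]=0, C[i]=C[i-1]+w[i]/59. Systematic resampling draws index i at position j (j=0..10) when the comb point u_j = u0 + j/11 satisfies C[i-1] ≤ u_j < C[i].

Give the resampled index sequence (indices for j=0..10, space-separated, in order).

0 1 1 2 4 5 5 6 8 9 9

C = [9/59, 16/59, 24/59, 24/59, 28/59, 37/59, 42/59, 43/59, 52/59, 58/59, 1]
j=0: u_0=23/330 ∈ [0, 9/59) → index 0
j=1: u_1=53/330 ∈ [9/59, 16/59) → index 1
j=2: u_2=83/330 ∈ [9/59, 16/59) → index 1
j=3: u_3=113/330 ∈ [16/59, 24/59) → index 2
j=4: u_4=13/30 ∈ [24/59, 28/59) → index 4
j=5: u_5=173/330 ∈ [28/59, 37/59) → index 5
j=6: u_6=203/330 ∈ [28/59, 37/59) → index 5
j=7: u_7=233/330 ∈ [37/59, 42/59) → index 6
j=8: u_8=263/330 ∈ [43/59, 52/59) → index 8
j=9: u_9=293/330 ∈ [52/59, 58/59) → index 9
j=10: u_10=323/330 ∈ [52/59, 58/59) → index 9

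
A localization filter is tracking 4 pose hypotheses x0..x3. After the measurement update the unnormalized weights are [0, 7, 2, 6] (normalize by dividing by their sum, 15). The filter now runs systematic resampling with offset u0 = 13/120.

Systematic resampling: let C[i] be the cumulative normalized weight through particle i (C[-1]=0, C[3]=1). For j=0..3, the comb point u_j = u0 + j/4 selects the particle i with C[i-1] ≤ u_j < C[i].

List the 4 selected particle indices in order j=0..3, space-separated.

1 1 3 3

C = [0, 7/15, 3/5, 1]
j=0: u_0=13/120 ∈ [0, 7/15) → index 1
j=1: u_1=43/120 ∈ [0, 7/15) → index 1
j=2: u_2=73/120 ∈ [3/5, 1) → index 3
j=3: u_3=103/120 ∈ [3/5, 1) → index 3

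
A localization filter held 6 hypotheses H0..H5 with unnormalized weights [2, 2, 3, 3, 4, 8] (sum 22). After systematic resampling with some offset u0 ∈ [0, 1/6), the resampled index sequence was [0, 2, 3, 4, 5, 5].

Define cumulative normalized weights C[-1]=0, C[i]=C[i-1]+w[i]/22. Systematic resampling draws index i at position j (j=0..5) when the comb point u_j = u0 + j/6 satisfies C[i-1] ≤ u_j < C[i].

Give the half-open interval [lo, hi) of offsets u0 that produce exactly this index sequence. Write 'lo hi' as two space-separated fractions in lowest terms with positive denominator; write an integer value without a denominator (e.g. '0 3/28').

1/66 1/11

C = [1/11, 2/11, 7/22, 5/11, 7/11, 1]
j=0 picked index 0: u0 ∈ [0, 1/11)
j=1 picked index 2: u0 ∈ [1/66, 5/33)
j=2 picked index 3: u0 ∈ [-1/66, 4/33)
j=3 picked index 4: u0 ∈ [-1/22, 3/22)
j=4 picked index 5: u0 ∈ [-1/33, 1/3)
j=5 picked index 5: u0 ∈ [-13/66, 1/6)
intersection: [1/66, 1/11)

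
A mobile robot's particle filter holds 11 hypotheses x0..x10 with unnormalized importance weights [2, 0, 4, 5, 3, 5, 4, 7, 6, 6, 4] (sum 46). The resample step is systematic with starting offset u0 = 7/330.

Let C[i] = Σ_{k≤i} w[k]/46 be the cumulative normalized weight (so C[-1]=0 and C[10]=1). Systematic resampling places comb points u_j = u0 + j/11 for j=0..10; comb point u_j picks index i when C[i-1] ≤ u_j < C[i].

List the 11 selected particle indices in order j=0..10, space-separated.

0 2 3 4 5 6 7 8 8 9 10

C = [1/23, 1/23, 3/23, 11/46, 7/23, 19/46, 1/2, 15/23, 18/23, 21/23, 1]
j=0: u_0=7/330 ∈ [0, 1/23) → index 0
j=1: u_1=37/330 ∈ [1/23, 3/23) → index 2
j=2: u_2=67/330 ∈ [3/23, 11/46) → index 3
j=3: u_3=97/330 ∈ [11/46, 7/23) → index 4
j=4: u_4=127/330 ∈ [7/23, 19/46) → index 5
j=5: u_5=157/330 ∈ [19/46, 1/2) → index 6
j=6: u_6=17/30 ∈ [1/2, 15/23) → index 7
j=7: u_7=217/330 ∈ [15/23, 18/23) → index 8
j=8: u_8=247/330 ∈ [15/23, 18/23) → index 8
j=9: u_9=277/330 ∈ [18/23, 21/23) → index 9
j=10: u_10=307/330 ∈ [21/23, 1) → index 10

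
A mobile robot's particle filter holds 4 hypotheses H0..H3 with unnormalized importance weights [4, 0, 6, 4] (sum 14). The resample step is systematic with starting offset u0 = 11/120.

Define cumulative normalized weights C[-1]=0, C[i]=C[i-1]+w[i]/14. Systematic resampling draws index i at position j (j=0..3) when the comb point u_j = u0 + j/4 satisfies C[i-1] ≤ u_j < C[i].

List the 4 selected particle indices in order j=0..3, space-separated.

0 2 2 3

C = [2/7, 2/7, 5/7, 1]
j=0: u_0=11/120 ∈ [0, 2/7) → index 0
j=1: u_1=41/120 ∈ [2/7, 5/7) → index 2
j=2: u_2=71/120 ∈ [2/7, 5/7) → index 2
j=3: u_3=101/120 ∈ [5/7, 1) → index 3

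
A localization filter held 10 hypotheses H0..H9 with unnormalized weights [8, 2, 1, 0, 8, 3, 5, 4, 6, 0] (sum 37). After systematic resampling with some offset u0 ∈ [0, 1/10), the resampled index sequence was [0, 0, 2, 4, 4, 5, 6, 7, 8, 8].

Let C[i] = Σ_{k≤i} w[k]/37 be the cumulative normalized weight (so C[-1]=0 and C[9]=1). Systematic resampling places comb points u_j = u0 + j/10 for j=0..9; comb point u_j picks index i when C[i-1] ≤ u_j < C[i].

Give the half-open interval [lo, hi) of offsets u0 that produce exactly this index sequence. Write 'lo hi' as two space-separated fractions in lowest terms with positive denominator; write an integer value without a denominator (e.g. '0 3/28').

13/185 7/74

C = [8/37, 10/37, 11/37, 11/37, 19/37, 22/37, 27/37, 31/37, 1, 1]
j=0 picked index 0: u0 ∈ [0, 8/37)
j=1 picked index 0: u0 ∈ [-1/10, 43/370)
j=2 picked index 2: u0 ∈ [13/185, 18/185)
j=3 picked index 4: u0 ∈ [-1/370, 79/370)
j=4 picked index 4: u0 ∈ [-19/185, 21/185)
j=5 picked index 5: u0 ∈ [1/74, 7/74)
j=6 picked index 6: u0 ∈ [-1/185, 24/185)
j=7 picked index 7: u0 ∈ [11/370, 51/370)
j=8 picked index 8: u0 ∈ [7/185, 1/5)
j=9 picked index 8: u0 ∈ [-23/370, 1/10)
intersection: [13/185, 7/74)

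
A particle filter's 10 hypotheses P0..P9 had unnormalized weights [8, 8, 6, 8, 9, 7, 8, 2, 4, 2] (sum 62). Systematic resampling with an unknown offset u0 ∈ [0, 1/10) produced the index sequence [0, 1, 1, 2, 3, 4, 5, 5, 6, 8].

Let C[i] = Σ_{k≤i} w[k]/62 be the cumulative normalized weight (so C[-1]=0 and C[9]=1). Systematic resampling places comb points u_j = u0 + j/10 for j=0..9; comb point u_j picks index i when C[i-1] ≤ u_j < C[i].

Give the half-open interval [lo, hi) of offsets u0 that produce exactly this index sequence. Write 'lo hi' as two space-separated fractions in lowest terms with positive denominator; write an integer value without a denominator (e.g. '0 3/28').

9/310 13/310

C = [4/31, 8/31, 11/31, 15/31, 39/62, 23/31, 27/31, 28/31, 30/31, 1]
j=0 picked index 0: u0 ∈ [0, 4/31)
j=1 picked index 1: u0 ∈ [9/310, 49/310)
j=2 picked index 1: u0 ∈ [-11/155, 9/155)
j=3 picked index 2: u0 ∈ [-13/310, 17/310)
j=4 picked index 3: u0 ∈ [-7/155, 13/155)
j=5 picked index 4: u0 ∈ [-1/62, 4/31)
j=6 picked index 5: u0 ∈ [9/310, 22/155)
j=7 picked index 5: u0 ∈ [-11/155, 13/310)
j=8 picked index 6: u0 ∈ [-9/155, 11/155)
j=9 picked index 8: u0 ∈ [1/310, 21/310)
intersection: [9/310, 13/310)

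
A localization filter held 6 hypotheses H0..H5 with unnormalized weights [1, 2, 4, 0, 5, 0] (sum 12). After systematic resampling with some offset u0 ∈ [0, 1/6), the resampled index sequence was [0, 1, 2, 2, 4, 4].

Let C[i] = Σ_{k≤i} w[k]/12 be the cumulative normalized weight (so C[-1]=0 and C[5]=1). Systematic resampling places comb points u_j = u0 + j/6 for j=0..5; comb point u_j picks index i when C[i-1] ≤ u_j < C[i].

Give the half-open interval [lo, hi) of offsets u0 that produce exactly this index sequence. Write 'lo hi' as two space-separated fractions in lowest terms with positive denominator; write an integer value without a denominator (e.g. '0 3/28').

0 1/12

C = [1/12, 1/4, 7/12, 7/12, 1, 1]
j=0 picked index 0: u0 ∈ [0, 1/12)
j=1 picked index 1: u0 ∈ [-1/12, 1/12)
j=2 picked index 2: u0 ∈ [-1/12, 1/4)
j=3 picked index 2: u0 ∈ [-1/4, 1/12)
j=4 picked index 4: u0 ∈ [-1/12, 1/3)
j=5 picked index 4: u0 ∈ [-1/4, 1/6)
intersection: [0, 1/12)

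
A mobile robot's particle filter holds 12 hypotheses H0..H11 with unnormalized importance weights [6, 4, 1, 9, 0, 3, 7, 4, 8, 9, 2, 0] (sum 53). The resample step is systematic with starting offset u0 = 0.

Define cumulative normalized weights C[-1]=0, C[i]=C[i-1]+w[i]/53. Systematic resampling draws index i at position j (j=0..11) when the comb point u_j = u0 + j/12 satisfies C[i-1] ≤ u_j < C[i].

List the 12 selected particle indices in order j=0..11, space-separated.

C = [6/53, 10/53, 11/53, 20/53, 20/53, 23/53, 30/53, 34/53, 42/53, 51/53, 1, 1]
j=0: u_0=0 ∈ [0, 6/53) → index 0
j=1: u_1=1/12 ∈ [0, 6/53) → index 0
j=2: u_2=1/6 ∈ [6/53, 10/53) → index 1
j=3: u_3=1/4 ∈ [11/53, 20/53) → index 3
j=4: u_4=1/3 ∈ [11/53, 20/53) → index 3
j=5: u_5=5/12 ∈ [20/53, 23/53) → index 5
j=6: u_6=1/2 ∈ [23/53, 30/53) → index 6
j=7: u_7=7/12 ∈ [30/53, 34/53) → index 7
j=8: u_8=2/3 ∈ [34/53, 42/53) → index 8
j=9: u_9=3/4 ∈ [34/53, 42/53) → index 8
j=10: u_10=5/6 ∈ [42/53, 51/53) → index 9
j=11: u_11=11/12 ∈ [42/53, 51/53) → index 9

0 0 1 3 3 5 6 7 8 8 9 9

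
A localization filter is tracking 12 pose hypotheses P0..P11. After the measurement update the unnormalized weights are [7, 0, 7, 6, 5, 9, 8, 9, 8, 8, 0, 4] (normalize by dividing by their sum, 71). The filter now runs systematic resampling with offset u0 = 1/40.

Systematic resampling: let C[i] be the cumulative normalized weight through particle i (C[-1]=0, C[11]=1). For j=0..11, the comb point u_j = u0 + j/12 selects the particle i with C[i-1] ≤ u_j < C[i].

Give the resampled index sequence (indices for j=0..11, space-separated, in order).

C = [7/71, 7/71, 14/71, 20/71, 25/71, 34/71, 42/71, 51/71, 59/71, 67/71, 67/71, 1]
j=0: u_0=1/40 ∈ [0, 7/71) → index 0
j=1: u_1=13/120 ∈ [7/71, 14/71) → index 2
j=2: u_2=23/120 ∈ [7/71, 14/71) → index 2
j=3: u_3=11/40 ∈ [14/71, 20/71) → index 3
j=4: u_4=43/120 ∈ [25/71, 34/71) → index 5
j=5: u_5=53/120 ∈ [25/71, 34/71) → index 5
j=6: u_6=21/40 ∈ [34/71, 42/71) → index 6
j=7: u_7=73/120 ∈ [42/71, 51/71) → index 7
j=8: u_8=83/120 ∈ [42/71, 51/71) → index 7
j=9: u_9=31/40 ∈ [51/71, 59/71) → index 8
j=10: u_10=103/120 ∈ [59/71, 67/71) → index 9
j=11: u_11=113/120 ∈ [59/71, 67/71) → index 9

0 2 2 3 5 5 6 7 7 8 9 9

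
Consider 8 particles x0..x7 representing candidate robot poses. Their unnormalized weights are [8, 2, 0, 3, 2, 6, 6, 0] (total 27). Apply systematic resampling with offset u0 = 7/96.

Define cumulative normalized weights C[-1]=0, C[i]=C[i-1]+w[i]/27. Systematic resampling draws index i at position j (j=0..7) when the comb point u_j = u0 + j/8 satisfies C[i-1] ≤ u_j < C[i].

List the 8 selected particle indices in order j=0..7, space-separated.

C = [8/27, 10/27, 10/27, 13/27, 5/9, 7/9, 1, 1]
j=0: u_0=7/96 ∈ [0, 8/27) → index 0
j=1: u_1=19/96 ∈ [0, 8/27) → index 0
j=2: u_2=31/96 ∈ [8/27, 10/27) → index 1
j=3: u_3=43/96 ∈ [10/27, 13/27) → index 3
j=4: u_4=55/96 ∈ [5/9, 7/9) → index 5
j=5: u_5=67/96 ∈ [5/9, 7/9) → index 5
j=6: u_6=79/96 ∈ [7/9, 1) → index 6
j=7: u_7=91/96 ∈ [7/9, 1) → index 6

0 0 1 3 5 5 6 6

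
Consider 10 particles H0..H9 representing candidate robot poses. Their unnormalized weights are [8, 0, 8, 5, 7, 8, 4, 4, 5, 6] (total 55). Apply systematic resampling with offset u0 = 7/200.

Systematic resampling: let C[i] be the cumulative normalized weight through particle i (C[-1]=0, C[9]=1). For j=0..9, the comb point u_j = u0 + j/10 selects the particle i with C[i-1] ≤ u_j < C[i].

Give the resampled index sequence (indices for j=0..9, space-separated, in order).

0 0 2 3 4 5 5 7 8 9

C = [8/55, 8/55, 16/55, 21/55, 28/55, 36/55, 8/11, 4/5, 49/55, 1]
j=0: u_0=7/200 ∈ [0, 8/55) → index 0
j=1: u_1=27/200 ∈ [0, 8/55) → index 0
j=2: u_2=47/200 ∈ [8/55, 16/55) → index 2
j=3: u_3=67/200 ∈ [16/55, 21/55) → index 3
j=4: u_4=87/200 ∈ [21/55, 28/55) → index 4
j=5: u_5=107/200 ∈ [28/55, 36/55) → index 5
j=6: u_6=127/200 ∈ [28/55, 36/55) → index 5
j=7: u_7=147/200 ∈ [8/11, 4/5) → index 7
j=8: u_8=167/200 ∈ [4/5, 49/55) → index 8
j=9: u_9=187/200 ∈ [49/55, 1) → index 9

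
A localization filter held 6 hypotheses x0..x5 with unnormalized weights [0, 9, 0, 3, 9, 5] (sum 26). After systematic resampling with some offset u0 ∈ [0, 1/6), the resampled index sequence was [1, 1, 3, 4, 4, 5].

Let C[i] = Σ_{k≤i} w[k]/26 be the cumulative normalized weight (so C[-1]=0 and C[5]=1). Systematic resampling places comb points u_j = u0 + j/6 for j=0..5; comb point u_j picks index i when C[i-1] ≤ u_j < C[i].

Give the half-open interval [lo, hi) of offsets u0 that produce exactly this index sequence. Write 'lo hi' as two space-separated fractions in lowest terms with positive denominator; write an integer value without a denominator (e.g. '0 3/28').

1/78 5/39

C = [0, 9/26, 9/26, 6/13, 21/26, 1]
j=0 picked index 1: u0 ∈ [0, 9/26)
j=1 picked index 1: u0 ∈ [-1/6, 7/39)
j=2 picked index 3: u0 ∈ [1/78, 5/39)
j=3 picked index 4: u0 ∈ [-1/26, 4/13)
j=4 picked index 4: u0 ∈ [-8/39, 11/78)
j=5 picked index 5: u0 ∈ [-1/39, 1/6)
intersection: [1/78, 5/39)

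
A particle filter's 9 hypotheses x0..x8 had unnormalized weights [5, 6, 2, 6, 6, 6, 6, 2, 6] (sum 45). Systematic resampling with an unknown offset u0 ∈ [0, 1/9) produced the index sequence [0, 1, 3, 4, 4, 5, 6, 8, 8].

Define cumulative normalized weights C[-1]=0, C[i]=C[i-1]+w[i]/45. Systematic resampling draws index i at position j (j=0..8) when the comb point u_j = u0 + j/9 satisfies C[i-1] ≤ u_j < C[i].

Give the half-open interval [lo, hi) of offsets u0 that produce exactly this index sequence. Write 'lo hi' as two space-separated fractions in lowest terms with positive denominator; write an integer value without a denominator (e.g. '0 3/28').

C = [1/9, 11/45, 13/45, 19/45, 5/9, 31/45, 37/45, 13/15, 1]
j=0 picked index 0: u0 ∈ [0, 1/9)
j=1 picked index 1: u0 ∈ [0, 2/15)
j=2 picked index 3: u0 ∈ [1/15, 1/5)
j=3 picked index 4: u0 ∈ [4/45, 2/9)
j=4 picked index 4: u0 ∈ [-1/45, 1/9)
j=5 picked index 5: u0 ∈ [0, 2/15)
j=6 picked index 6: u0 ∈ [1/45, 7/45)
j=7 picked index 8: u0 ∈ [4/45, 2/9)
j=8 picked index 8: u0 ∈ [-1/45, 1/9)
intersection: [4/45, 1/9)

4/45 1/9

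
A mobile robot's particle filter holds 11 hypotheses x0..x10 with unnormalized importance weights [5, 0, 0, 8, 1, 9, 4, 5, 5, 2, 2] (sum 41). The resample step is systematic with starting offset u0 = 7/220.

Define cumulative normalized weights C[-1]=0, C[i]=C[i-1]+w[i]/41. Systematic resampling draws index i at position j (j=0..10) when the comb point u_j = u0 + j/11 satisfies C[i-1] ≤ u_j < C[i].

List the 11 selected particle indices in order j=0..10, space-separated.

C = [5/41, 5/41, 5/41, 13/41, 14/41, 23/41, 27/41, 32/41, 37/41, 39/41, 1]
j=0: u_0=7/220 ∈ [0, 5/41) → index 0
j=1: u_1=27/220 ∈ [5/41, 13/41) → index 3
j=2: u_2=47/220 ∈ [5/41, 13/41) → index 3
j=3: u_3=67/220 ∈ [5/41, 13/41) → index 3
j=4: u_4=87/220 ∈ [14/41, 23/41) → index 5
j=5: u_5=107/220 ∈ [14/41, 23/41) → index 5
j=6: u_6=127/220 ∈ [23/41, 27/41) → index 6
j=7: u_7=147/220 ∈ [27/41, 32/41) → index 7
j=8: u_8=167/220 ∈ [27/41, 32/41) → index 7
j=9: u_9=17/20 ∈ [32/41, 37/41) → index 8
j=10: u_10=207/220 ∈ [37/41, 39/41) → index 9

0 3 3 3 5 5 6 7 7 8 9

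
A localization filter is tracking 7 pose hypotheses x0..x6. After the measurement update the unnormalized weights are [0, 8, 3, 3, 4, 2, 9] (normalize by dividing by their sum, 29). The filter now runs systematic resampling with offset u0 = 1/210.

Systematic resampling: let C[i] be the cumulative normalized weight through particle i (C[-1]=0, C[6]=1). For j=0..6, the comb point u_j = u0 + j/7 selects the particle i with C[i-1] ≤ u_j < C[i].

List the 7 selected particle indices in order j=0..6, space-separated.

1 1 2 3 4 6 6

C = [0, 8/29, 11/29, 14/29, 18/29, 20/29, 1]
j=0: u_0=1/210 ∈ [0, 8/29) → index 1
j=1: u_1=31/210 ∈ [0, 8/29) → index 1
j=2: u_2=61/210 ∈ [8/29, 11/29) → index 2
j=3: u_3=13/30 ∈ [11/29, 14/29) → index 3
j=4: u_4=121/210 ∈ [14/29, 18/29) → index 4
j=5: u_5=151/210 ∈ [20/29, 1) → index 6
j=6: u_6=181/210 ∈ [20/29, 1) → index 6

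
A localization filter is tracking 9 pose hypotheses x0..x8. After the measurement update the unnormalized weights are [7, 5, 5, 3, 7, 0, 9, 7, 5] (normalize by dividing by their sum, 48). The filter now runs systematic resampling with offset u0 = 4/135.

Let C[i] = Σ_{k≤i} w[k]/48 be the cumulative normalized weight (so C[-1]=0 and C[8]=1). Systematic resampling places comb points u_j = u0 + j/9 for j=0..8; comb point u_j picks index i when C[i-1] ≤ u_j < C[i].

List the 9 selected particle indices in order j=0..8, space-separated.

0 0 2 3 4 6 6 7 8

C = [7/48, 1/4, 17/48, 5/12, 9/16, 9/16, 3/4, 43/48, 1]
j=0: u_0=4/135 ∈ [0, 7/48) → index 0
j=1: u_1=19/135 ∈ [0, 7/48) → index 0
j=2: u_2=34/135 ∈ [1/4, 17/48) → index 2
j=3: u_3=49/135 ∈ [17/48, 5/12) → index 3
j=4: u_4=64/135 ∈ [5/12, 9/16) → index 4
j=5: u_5=79/135 ∈ [9/16, 3/4) → index 6
j=6: u_6=94/135 ∈ [9/16, 3/4) → index 6
j=7: u_7=109/135 ∈ [3/4, 43/48) → index 7
j=8: u_8=124/135 ∈ [43/48, 1) → index 8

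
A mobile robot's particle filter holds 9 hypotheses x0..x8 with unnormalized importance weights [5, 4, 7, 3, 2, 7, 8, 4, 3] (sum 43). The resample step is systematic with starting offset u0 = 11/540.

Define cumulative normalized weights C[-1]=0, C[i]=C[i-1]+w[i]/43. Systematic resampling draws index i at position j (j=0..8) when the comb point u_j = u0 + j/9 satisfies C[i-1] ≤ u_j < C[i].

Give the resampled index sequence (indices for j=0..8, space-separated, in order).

C = [5/43, 9/43, 16/43, 19/43, 21/43, 28/43, 36/43, 40/43, 1]
j=0: u_0=11/540 ∈ [0, 5/43) → index 0
j=1: u_1=71/540 ∈ [5/43, 9/43) → index 1
j=2: u_2=131/540 ∈ [9/43, 16/43) → index 2
j=3: u_3=191/540 ∈ [9/43, 16/43) → index 2
j=4: u_4=251/540 ∈ [19/43, 21/43) → index 4
j=5: u_5=311/540 ∈ [21/43, 28/43) → index 5
j=6: u_6=371/540 ∈ [28/43, 36/43) → index 6
j=7: u_7=431/540 ∈ [28/43, 36/43) → index 6
j=8: u_8=491/540 ∈ [36/43, 40/43) → index 7

0 1 2 2 4 5 6 6 7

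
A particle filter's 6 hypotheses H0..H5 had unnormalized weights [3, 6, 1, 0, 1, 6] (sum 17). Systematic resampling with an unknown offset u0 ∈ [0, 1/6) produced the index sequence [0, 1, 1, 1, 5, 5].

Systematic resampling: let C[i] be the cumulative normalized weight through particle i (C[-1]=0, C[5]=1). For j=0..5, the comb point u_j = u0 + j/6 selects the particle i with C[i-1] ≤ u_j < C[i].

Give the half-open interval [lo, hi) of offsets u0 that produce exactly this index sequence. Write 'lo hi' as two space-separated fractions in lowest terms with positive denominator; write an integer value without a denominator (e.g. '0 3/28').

1/102 1/34

C = [3/17, 9/17, 10/17, 10/17, 11/17, 1]
j=0 picked index 0: u0 ∈ [0, 3/17)
j=1 picked index 1: u0 ∈ [1/102, 37/102)
j=2 picked index 1: u0 ∈ [-8/51, 10/51)
j=3 picked index 1: u0 ∈ [-11/34, 1/34)
j=4 picked index 5: u0 ∈ [-1/51, 1/3)
j=5 picked index 5: u0 ∈ [-19/102, 1/6)
intersection: [1/102, 1/34)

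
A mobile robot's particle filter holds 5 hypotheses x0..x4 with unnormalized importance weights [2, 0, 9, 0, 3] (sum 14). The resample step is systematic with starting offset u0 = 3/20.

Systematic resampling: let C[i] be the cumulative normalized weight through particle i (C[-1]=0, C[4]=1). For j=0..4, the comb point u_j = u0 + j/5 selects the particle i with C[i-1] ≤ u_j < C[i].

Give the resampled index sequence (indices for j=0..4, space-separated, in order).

2 2 2 2 4

C = [1/7, 1/7, 11/14, 11/14, 1]
j=0: u_0=3/20 ∈ [1/7, 11/14) → index 2
j=1: u_1=7/20 ∈ [1/7, 11/14) → index 2
j=2: u_2=11/20 ∈ [1/7, 11/14) → index 2
j=3: u_3=3/4 ∈ [1/7, 11/14) → index 2
j=4: u_4=19/20 ∈ [11/14, 1) → index 4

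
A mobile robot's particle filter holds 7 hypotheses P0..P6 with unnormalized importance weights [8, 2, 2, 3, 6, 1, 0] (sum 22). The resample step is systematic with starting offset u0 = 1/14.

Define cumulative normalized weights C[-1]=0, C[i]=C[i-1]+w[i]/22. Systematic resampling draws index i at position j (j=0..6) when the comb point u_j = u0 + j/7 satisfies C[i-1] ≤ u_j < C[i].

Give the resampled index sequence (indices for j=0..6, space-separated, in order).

0 0 0 2 3 4 4

C = [4/11, 5/11, 6/11, 15/22, 21/22, 1, 1]
j=0: u_0=1/14 ∈ [0, 4/11) → index 0
j=1: u_1=3/14 ∈ [0, 4/11) → index 0
j=2: u_2=5/14 ∈ [0, 4/11) → index 0
j=3: u_3=1/2 ∈ [5/11, 6/11) → index 2
j=4: u_4=9/14 ∈ [6/11, 15/22) → index 3
j=5: u_5=11/14 ∈ [15/22, 21/22) → index 4
j=6: u_6=13/14 ∈ [15/22, 21/22) → index 4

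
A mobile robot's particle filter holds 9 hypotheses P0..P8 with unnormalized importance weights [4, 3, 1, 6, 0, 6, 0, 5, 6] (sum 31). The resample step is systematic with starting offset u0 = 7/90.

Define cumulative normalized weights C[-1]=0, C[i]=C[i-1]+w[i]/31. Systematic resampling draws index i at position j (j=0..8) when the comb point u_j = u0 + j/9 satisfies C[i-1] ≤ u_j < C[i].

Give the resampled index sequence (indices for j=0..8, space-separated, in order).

0 1 3 3 5 5 7 8 8

C = [4/31, 7/31, 8/31, 14/31, 14/31, 20/31, 20/31, 25/31, 1]
j=0: u_0=7/90 ∈ [0, 4/31) → index 0
j=1: u_1=17/90 ∈ [4/31, 7/31) → index 1
j=2: u_2=3/10 ∈ [8/31, 14/31) → index 3
j=3: u_3=37/90 ∈ [8/31, 14/31) → index 3
j=4: u_4=47/90 ∈ [14/31, 20/31) → index 5
j=5: u_5=19/30 ∈ [14/31, 20/31) → index 5
j=6: u_6=67/90 ∈ [20/31, 25/31) → index 7
j=7: u_7=77/90 ∈ [25/31, 1) → index 8
j=8: u_8=29/30 ∈ [25/31, 1) → index 8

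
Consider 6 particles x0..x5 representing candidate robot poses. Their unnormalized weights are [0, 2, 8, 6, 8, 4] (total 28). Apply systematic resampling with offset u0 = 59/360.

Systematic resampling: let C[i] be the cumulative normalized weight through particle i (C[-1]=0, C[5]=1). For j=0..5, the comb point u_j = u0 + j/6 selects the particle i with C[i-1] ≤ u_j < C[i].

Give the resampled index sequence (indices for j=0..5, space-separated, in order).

2 2 3 4 4 5

C = [0, 1/14, 5/14, 4/7, 6/7, 1]
j=0: u_0=59/360 ∈ [1/14, 5/14) → index 2
j=1: u_1=119/360 ∈ [1/14, 5/14) → index 2
j=2: u_2=179/360 ∈ [5/14, 4/7) → index 3
j=3: u_3=239/360 ∈ [4/7, 6/7) → index 4
j=4: u_4=299/360 ∈ [4/7, 6/7) → index 4
j=5: u_5=359/360 ∈ [6/7, 1) → index 5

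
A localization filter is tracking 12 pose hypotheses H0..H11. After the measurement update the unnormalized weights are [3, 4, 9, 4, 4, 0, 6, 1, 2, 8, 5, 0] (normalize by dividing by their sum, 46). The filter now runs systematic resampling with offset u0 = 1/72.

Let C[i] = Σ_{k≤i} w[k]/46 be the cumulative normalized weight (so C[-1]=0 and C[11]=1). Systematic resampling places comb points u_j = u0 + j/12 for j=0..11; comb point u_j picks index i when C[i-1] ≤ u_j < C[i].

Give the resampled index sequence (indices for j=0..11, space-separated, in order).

0 1 2 2 2 3 4 6 8 9 9 10

C = [3/46, 7/46, 8/23, 10/23, 12/23, 12/23, 15/23, 31/46, 33/46, 41/46, 1, 1]
j=0: u_0=1/72 ∈ [0, 3/46) → index 0
j=1: u_1=7/72 ∈ [3/46, 7/46) → index 1
j=2: u_2=13/72 ∈ [7/46, 8/23) → index 2
j=3: u_3=19/72 ∈ [7/46, 8/23) → index 2
j=4: u_4=25/72 ∈ [7/46, 8/23) → index 2
j=5: u_5=31/72 ∈ [8/23, 10/23) → index 3
j=6: u_6=37/72 ∈ [10/23, 12/23) → index 4
j=7: u_7=43/72 ∈ [12/23, 15/23) → index 6
j=8: u_8=49/72 ∈ [31/46, 33/46) → index 8
j=9: u_9=55/72 ∈ [33/46, 41/46) → index 9
j=10: u_10=61/72 ∈ [33/46, 41/46) → index 9
j=11: u_11=67/72 ∈ [41/46, 1) → index 10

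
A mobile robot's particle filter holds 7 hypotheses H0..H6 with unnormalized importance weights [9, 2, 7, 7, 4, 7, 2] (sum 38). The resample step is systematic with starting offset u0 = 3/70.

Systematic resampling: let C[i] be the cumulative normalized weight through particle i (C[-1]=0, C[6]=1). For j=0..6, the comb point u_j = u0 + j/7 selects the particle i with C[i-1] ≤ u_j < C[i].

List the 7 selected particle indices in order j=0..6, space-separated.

C = [9/38, 11/38, 9/19, 25/38, 29/38, 18/19, 1]
j=0: u_0=3/70 ∈ [0, 9/38) → index 0
j=1: u_1=13/70 ∈ [0, 9/38) → index 0
j=2: u_2=23/70 ∈ [11/38, 9/19) → index 2
j=3: u_3=33/70 ∈ [11/38, 9/19) → index 2
j=4: u_4=43/70 ∈ [9/19, 25/38) → index 3
j=5: u_5=53/70 ∈ [25/38, 29/38) → index 4
j=6: u_6=9/10 ∈ [29/38, 18/19) → index 5

0 0 2 2 3 4 5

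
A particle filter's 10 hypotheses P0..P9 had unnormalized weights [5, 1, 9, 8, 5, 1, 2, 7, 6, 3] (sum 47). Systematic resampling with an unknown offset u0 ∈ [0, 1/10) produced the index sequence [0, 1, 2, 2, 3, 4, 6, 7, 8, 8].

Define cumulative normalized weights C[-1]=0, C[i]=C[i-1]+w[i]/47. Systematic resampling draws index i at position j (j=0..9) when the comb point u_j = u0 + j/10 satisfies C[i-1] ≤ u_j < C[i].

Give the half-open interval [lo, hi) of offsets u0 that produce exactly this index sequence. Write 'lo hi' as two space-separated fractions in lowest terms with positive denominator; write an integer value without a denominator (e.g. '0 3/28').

C = [5/47, 6/47, 15/47, 23/47, 28/47, 29/47, 31/47, 38/47, 44/47, 1]
j=0 picked index 0: u0 ∈ [0, 5/47)
j=1 picked index 1: u0 ∈ [3/470, 13/470)
j=2 picked index 2: u0 ∈ [-17/235, 28/235)
j=3 picked index 2: u0 ∈ [-81/470, 9/470)
j=4 picked index 3: u0 ∈ [-19/235, 21/235)
j=5 picked index 4: u0 ∈ [-1/94, 9/94)
j=6 picked index 6: u0 ∈ [4/235, 14/235)
j=7 picked index 7: u0 ∈ [-19/470, 51/470)
j=8 picked index 8: u0 ∈ [2/235, 32/235)
j=9 picked index 8: u0 ∈ [-43/470, 17/470)
intersection: [4/235, 9/470)

4/235 9/470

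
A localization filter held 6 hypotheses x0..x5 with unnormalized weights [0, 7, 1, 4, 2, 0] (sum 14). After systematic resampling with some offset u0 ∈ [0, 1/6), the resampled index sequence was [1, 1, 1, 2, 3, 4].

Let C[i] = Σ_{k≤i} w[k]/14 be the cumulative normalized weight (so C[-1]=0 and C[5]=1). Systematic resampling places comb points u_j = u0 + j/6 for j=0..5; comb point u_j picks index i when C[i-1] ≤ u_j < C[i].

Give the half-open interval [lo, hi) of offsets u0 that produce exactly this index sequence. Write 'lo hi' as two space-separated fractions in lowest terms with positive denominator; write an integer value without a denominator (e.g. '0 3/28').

1/42 1/14

C = [0, 1/2, 4/7, 6/7, 1, 1]
j=0 picked index 1: u0 ∈ [0, 1/2)
j=1 picked index 1: u0 ∈ [-1/6, 1/3)
j=2 picked index 1: u0 ∈ [-1/3, 1/6)
j=3 picked index 2: u0 ∈ [0, 1/14)
j=4 picked index 3: u0 ∈ [-2/21, 4/21)
j=5 picked index 4: u0 ∈ [1/42, 1/6)
intersection: [1/42, 1/14)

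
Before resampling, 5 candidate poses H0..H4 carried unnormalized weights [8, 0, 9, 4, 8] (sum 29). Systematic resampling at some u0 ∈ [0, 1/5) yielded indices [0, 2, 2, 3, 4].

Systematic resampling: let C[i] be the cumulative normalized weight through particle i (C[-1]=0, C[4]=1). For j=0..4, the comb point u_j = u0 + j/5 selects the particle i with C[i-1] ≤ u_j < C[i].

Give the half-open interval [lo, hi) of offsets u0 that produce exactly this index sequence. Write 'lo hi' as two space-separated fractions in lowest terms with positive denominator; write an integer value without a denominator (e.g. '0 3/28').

11/145 18/145

C = [8/29, 8/29, 17/29, 21/29, 1]
j=0 picked index 0: u0 ∈ [0, 8/29)
j=1 picked index 2: u0 ∈ [11/145, 56/145)
j=2 picked index 2: u0 ∈ [-18/145, 27/145)
j=3 picked index 3: u0 ∈ [-2/145, 18/145)
j=4 picked index 4: u0 ∈ [-11/145, 1/5)
intersection: [11/145, 18/145)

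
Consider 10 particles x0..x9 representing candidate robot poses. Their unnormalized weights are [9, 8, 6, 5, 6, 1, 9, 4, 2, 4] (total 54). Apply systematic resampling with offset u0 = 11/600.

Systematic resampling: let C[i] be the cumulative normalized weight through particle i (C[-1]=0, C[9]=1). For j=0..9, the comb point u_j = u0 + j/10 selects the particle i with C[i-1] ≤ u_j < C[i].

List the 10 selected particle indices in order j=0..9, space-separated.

C = [1/6, 17/54, 23/54, 14/27, 17/27, 35/54, 22/27, 8/9, 25/27, 1]
j=0: u_0=11/600 ∈ [0, 1/6) → index 0
j=1: u_1=71/600 ∈ [0, 1/6) → index 0
j=2: u_2=131/600 ∈ [1/6, 17/54) → index 1
j=3: u_3=191/600 ∈ [17/54, 23/54) → index 2
j=4: u_4=251/600 ∈ [17/54, 23/54) → index 2
j=5: u_5=311/600 ∈ [23/54, 14/27) → index 3
j=6: u_6=371/600 ∈ [14/27, 17/27) → index 4
j=7: u_7=431/600 ∈ [35/54, 22/27) → index 6
j=8: u_8=491/600 ∈ [22/27, 8/9) → index 7
j=9: u_9=551/600 ∈ [8/9, 25/27) → index 8

0 0 1 2 2 3 4 6 7 8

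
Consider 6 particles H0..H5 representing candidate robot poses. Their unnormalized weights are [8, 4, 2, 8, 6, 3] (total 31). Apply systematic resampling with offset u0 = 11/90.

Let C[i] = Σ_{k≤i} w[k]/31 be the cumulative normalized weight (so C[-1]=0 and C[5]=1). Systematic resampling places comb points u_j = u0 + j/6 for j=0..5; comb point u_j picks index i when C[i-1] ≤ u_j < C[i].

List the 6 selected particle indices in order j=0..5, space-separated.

0 1 3 3 4 5

C = [8/31, 12/31, 14/31, 22/31, 28/31, 1]
j=0: u_0=11/90 ∈ [0, 8/31) → index 0
j=1: u_1=13/45 ∈ [8/31, 12/31) → index 1
j=2: u_2=41/90 ∈ [14/31, 22/31) → index 3
j=3: u_3=28/45 ∈ [14/31, 22/31) → index 3
j=4: u_4=71/90 ∈ [22/31, 28/31) → index 4
j=5: u_5=43/45 ∈ [28/31, 1) → index 5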